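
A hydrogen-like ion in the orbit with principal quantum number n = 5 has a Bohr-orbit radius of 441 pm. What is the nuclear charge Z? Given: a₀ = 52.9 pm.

r_n = n²a₀/Z ⇒ Z = n²a₀/r = 5² × 52.9 / 441 ≈ 3.00
Z = 3

3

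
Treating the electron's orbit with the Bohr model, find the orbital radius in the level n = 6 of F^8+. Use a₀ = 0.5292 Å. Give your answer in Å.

r_n = n²a₀/Z = 6² × 0.5292 / 9
    = 36 × 0.5292 / 9 = 2.117 Å

2.117 Å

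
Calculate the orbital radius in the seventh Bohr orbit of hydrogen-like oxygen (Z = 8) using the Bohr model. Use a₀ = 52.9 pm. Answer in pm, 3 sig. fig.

r_n = n²a₀/Z = 7² × 52.9 / 8
    = 49 × 52.9 / 8 = 324 pm

324 pm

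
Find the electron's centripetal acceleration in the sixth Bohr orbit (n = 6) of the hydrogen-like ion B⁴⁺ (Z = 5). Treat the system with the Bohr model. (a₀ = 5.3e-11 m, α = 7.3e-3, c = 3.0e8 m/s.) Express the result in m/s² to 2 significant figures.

r = n²a₀/Z = 3.8e-10 m, v = Zαc/n = 1.8e6 m/s
a = v²/r = (1.8e6)² / 3.8e-10 = 8.7e21 m/s²

8.7e21 m/s²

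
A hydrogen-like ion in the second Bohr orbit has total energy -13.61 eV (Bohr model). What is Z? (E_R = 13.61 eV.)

2

E_n = −E_R Z²/n² ⇒ Z² = −E_n n²/E_R = 13.61 × 2² / 13.61 ≈ 4.00
Z = 2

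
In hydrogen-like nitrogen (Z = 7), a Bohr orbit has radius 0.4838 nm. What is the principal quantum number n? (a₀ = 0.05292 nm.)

r_n = n²a₀/Z ⇒ n² = rZ/a₀ = 0.4838 × 7 / 0.05292 ≈ 63.99
n = 8

8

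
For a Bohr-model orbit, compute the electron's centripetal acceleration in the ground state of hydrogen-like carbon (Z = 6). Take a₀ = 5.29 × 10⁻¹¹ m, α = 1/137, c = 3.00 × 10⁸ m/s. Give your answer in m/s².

r = n²a₀/Z = 8.82 × 10⁻¹² m, v = Zαc/n = 1.31 × 10⁷ m/s
a = v²/r = (1.31 × 10⁷)² / 8.82 × 10⁻¹² = 1.96 × 10²⁵ m/s²

1.96 × 10²⁵ m/s²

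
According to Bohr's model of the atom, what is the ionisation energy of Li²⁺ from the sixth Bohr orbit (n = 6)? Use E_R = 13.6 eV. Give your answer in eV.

E_n = −E_R·Z²/n² = −13.6 × 3²/6² eV = -3.40 eV
Ionisation energy = −E_n = 3.40 eV

3.40 eV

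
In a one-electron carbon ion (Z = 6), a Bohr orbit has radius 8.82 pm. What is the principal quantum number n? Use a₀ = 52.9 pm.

1

r_n = n²a₀/Z ⇒ n² = rZ/a₀ = 8.82 × 6 / 52.9 ≈ 1.00
n = 1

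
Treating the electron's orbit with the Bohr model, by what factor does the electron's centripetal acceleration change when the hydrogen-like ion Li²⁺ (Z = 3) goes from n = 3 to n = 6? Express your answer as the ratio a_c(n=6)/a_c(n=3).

a_c ∝ Z^3 · n^-4; with Z fixed, a_c ∝ n^-4.
a_c(n=6)/a_c(n=3) = (6/3)^-4 = 1/16

1/16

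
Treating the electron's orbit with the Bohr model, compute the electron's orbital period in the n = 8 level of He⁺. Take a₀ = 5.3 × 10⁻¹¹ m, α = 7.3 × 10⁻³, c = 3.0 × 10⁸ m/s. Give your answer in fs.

r = n²a₀/Z = 8²·5.3 × 10⁻¹¹/2 = 1.7 × 10⁻⁹ m
v = Zαc/n = 2·0.0073·3.0 × 10⁸/8 = 5.5 × 10⁵ m/s
T = 2πr/v = 1.9 × 10⁻¹⁴ s = 19 fs

19 fs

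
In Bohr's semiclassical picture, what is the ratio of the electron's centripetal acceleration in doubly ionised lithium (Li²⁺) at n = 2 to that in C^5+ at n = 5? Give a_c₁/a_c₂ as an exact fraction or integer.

a_c ∝ Z^3 · n^-4
a_c₁/a_c₂ = (3/6)^3 · (2/5)^-4 = 625/128

625/128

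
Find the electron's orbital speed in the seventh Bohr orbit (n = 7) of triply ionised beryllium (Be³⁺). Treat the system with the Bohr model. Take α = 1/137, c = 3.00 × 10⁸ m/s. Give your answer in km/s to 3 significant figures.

1250 km/s

v_n = Zαc/n = 4 × 0.00730 × 3.00 × 10⁸ / 7
    = 1250 km/s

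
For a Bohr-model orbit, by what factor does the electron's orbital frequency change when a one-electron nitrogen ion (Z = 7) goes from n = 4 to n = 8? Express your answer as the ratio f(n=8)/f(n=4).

f ∝ Z^2 · n^-3; with Z fixed, f ∝ n^-3.
f(n=8)/f(n=4) = (8/4)^-3 = 1/8

1/8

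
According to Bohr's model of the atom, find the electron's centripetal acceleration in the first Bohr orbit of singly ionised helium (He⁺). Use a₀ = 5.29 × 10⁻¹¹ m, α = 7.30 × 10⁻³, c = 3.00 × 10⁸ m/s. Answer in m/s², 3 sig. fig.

7.25 × 10²³ m/s²

r = n²a₀/Z = 2.65 × 10⁻¹¹ m, v = Zαc/n = 4.38 × 10⁶ m/s
a = v²/r = (4.38 × 10⁶)² / 2.65 × 10⁻¹¹ = 7.25 × 10²³ m/s²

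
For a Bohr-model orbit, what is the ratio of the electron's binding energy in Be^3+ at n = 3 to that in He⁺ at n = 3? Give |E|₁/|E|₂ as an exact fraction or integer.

4

|E| ∝ Z^2 · n^-2
|E|₁/|E|₂ = (4/2)^2 · (3/3)^-2 = 4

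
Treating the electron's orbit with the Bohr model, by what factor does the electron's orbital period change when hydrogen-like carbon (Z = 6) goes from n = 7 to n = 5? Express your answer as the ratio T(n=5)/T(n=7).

125/343

T ∝ Z^-2 · n^3; with Z fixed, T ∝ n^3.
T(n=5)/T(n=7) = (5/7)^3 = 125/343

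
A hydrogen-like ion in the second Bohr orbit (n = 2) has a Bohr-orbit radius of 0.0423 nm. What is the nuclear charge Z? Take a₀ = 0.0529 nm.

r_n = n²a₀/Z ⇒ Z = n²a₀/r = 2² × 0.0529 / 0.0423 ≈ 5.00
Z = 5

5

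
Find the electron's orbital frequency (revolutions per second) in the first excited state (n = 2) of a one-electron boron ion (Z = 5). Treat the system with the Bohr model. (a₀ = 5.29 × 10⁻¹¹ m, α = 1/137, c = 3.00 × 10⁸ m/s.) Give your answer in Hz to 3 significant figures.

2.06 × 10¹⁶ Hz

r = n²a₀/Z = 4.23 × 10⁻¹¹ m, v = Zαc/n = 5.47 × 10⁶ m/s
f = v/(2πr) = 2.06 × 10¹⁶ Hz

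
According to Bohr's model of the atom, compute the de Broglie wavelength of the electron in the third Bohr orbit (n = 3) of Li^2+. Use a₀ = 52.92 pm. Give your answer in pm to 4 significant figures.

The Bohr quantisation condition is nλ = 2πr_n.
r_n = n²a₀/Z = 158.8 pm
λ = 2πr_n/n = 2π·158.8/3 = 332.5 pm

332.5 pm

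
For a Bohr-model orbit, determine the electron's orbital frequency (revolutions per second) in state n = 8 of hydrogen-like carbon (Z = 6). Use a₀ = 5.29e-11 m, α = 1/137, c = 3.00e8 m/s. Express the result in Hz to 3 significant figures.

r = n²a₀/Z = 5.64e-10 m, v = Zαc/n = 1.64e6 m/s
f = v/(2πr) = 4.63e14 Hz

4.63e14 Hz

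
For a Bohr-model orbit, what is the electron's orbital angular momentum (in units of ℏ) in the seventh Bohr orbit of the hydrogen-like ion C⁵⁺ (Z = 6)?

7

L_n = nℏ, so L/ℏ = n = 7.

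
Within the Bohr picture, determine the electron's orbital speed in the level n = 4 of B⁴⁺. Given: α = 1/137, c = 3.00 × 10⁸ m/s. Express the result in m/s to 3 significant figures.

2.74 × 10⁶ m/s

v_n = Zαc/n = 5 × 0.00730 × 3.00 × 10⁸ / 4
    = 2.74 × 10⁶ m/s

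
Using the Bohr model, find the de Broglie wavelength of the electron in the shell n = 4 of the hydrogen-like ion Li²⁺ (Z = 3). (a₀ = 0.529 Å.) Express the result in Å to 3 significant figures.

4.43 Å

The Bohr quantisation condition is nλ = 2πr_n.
r_n = n²a₀/Z = 2.82 Å
λ = 2πr_n/n = 2π·2.82/4 = 4.43 Å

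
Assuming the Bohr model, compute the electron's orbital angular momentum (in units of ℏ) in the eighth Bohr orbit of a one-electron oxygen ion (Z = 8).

L_n = nℏ, so L/ℏ = n = 8.

8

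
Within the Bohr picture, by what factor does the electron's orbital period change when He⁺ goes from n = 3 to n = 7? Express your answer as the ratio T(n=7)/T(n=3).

T ∝ Z^-2 · n^3; with Z fixed, T ∝ n^3.
T(n=7)/T(n=3) = (7/3)^3 = 343/27

343/27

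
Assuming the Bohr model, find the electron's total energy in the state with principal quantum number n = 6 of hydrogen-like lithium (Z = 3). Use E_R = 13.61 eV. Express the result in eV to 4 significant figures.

-3.402 eV

E_n = −E_R·Z²/n² = −13.61 × 3²/6² = -3.402 eV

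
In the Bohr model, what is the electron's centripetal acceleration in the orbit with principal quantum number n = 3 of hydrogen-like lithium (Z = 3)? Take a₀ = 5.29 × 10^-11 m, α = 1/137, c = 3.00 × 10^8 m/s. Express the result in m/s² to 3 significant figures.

r = n²a₀/Z = 1.59 × 10^-10 m, v = Zαc/n = 2.19 × 10^6 m/s
a = v²/r = (2.19 × 10^6)² / 1.59 × 10^-10 = 3.02 × 10^22 m/s²

3.02 × 10^22 m/s²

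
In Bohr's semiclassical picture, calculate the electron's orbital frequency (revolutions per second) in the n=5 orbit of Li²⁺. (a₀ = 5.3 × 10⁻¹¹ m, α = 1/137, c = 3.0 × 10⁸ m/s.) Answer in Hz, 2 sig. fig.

4.7 × 10¹⁴ Hz

r = n²a₀/Z = 4.4 × 10⁻¹⁰ m, v = Zαc/n = 1.3 × 10⁶ m/s
f = v/(2πr) = 4.7 × 10¹⁴ Hz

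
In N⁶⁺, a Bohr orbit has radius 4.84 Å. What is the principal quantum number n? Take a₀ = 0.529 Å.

8

r_n = n²a₀/Z ⇒ n² = rZ/a₀ = 4.84 × 7 / 0.529 ≈ 64.05
n = 8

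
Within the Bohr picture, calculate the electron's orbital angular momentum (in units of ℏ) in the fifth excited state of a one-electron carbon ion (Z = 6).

L_n = nℏ, so L/ℏ = n = 6.

6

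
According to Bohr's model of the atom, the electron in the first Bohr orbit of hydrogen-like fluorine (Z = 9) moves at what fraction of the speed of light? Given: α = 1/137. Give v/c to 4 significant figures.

0.06569

v_n = Zαc/n, so v/c = Zα/n = 9 × 0.007299 / 1 = 0.06569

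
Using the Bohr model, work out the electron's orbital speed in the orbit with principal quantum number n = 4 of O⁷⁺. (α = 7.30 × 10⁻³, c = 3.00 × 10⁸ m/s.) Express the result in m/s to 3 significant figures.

v_n = Zαc/n = 8 × 0.00730 × 3.00 × 10⁸ / 4
    = 4.38 × 10⁶ m/s

4.38 × 10⁶ m/s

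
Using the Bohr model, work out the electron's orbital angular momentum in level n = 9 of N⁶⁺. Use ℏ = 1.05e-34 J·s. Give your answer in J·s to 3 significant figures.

9.45e-34 J·s

L_n = nℏ = 9 × 1.05e-34 = 9.45e-34 J·s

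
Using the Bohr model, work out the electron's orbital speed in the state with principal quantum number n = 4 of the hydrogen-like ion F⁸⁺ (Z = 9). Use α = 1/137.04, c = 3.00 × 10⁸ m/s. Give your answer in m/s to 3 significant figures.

4.93 × 10⁶ m/s

v_n = Zαc/n = 9 × 0.00730 × 3.00 × 10⁸ / 4
    = 4.93 × 10⁶ m/s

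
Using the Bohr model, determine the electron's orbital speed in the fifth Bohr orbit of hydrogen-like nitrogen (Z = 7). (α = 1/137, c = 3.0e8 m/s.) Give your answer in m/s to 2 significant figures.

v_n = Zαc/n = 7 × 0.0073 × 3.0e8 / 5
    = 3.1e6 m/s

3.1e6 m/s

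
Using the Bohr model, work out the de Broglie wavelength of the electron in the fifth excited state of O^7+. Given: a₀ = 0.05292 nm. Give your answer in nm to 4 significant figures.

0.2494 nm

The Bohr quantisation condition is nλ = 2πr_n.
r_n = n²a₀/Z = 0.2381 nm
λ = 2πr_n/n = 2π·0.2381/6 = 0.2494 nm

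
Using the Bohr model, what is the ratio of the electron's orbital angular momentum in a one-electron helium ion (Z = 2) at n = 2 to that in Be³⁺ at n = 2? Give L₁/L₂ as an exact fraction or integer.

L = nℏ is independent of Z.
L₁/L₂ = n₁/n₂ = 2/2 = 1

1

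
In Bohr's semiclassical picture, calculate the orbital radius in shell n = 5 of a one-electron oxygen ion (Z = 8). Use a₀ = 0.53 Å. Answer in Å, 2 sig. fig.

1.7 Å

r_n = n²a₀/Z = 5² × 0.53 / 8
    = 25 × 0.53 / 8 = 1.7 Å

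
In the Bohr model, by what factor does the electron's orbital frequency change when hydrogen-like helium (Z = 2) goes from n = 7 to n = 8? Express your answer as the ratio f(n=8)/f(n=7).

f ∝ Z^2 · n^-3; with Z fixed, f ∝ n^-3.
f(n=8)/f(n=7) = (8/7)^-3 = 343/512

343/512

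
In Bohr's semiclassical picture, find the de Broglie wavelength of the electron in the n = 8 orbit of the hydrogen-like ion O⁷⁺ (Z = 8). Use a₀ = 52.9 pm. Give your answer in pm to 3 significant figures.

The Bohr quantisation condition is nλ = 2πr_n.
r_n = n²a₀/Z = 423 pm
λ = 2πr_n/n = 2π·423/8 = 332 pm

332 pm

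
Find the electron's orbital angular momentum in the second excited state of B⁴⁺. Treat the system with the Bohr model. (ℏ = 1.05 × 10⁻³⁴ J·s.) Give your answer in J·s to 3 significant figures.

3.15 × 10⁻³⁴ J·s

L_n = nℏ = 3 × 1.05 × 10⁻³⁴ = 3.15 × 10⁻³⁴ J·s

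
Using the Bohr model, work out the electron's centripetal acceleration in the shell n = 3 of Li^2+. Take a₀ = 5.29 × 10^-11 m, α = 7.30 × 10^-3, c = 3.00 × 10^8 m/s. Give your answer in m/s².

3.02 × 10^22 m/s²

r = n²a₀/Z = 1.59 × 10^-10 m, v = Zαc/n = 2.19 × 10^6 m/s
a = v²/r = (2.19 × 10^6)² / 1.59 × 10^-10 = 3.02 × 10^22 m/s²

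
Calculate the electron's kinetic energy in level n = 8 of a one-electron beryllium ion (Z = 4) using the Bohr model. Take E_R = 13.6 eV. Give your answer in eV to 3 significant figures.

3.40 eV

For a Coulomb orbit the virial theorem gives K = −E_n.
E_n = −E_R·Z²/n², so K = E_R·Z²/n² = 13.6 × 4²/8² = 3.40 eV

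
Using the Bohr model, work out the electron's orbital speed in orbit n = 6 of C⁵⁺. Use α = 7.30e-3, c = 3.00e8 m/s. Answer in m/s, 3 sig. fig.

2.19e6 m/s

v_n = Zαc/n = 6 × 0.00730 × 3.00e8 / 6
    = 2.19e6 m/s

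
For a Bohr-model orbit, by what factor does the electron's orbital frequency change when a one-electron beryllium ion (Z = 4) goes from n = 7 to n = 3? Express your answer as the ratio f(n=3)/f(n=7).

343/27

f ∝ Z^2 · n^-3; with Z fixed, f ∝ n^-3.
f(n=3)/f(n=7) = (3/7)^-3 = 343/27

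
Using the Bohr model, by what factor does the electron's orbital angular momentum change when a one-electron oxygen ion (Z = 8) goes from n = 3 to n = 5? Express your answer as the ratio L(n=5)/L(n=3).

5/3

L = nℏ depends only on n, so L ∝ n.
L(n=5)/L(n=3) = (5/3)^1 = 5/3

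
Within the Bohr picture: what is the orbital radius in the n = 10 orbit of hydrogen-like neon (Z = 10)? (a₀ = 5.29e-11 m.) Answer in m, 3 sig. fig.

5.29e-10 m

r_n = n²a₀/Z = 10² × 5.29e-11 / 10
    = 100 × 5.29e-11 / 10 = 5.29e-10 m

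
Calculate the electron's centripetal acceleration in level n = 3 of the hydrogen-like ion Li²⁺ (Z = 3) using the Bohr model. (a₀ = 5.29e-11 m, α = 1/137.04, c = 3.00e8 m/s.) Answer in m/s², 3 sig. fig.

3.02e22 m/s²

r = n²a₀/Z = 1.59e-10 m, v = Zαc/n = 2.19e6 m/s
a = v²/r = (2.19e6)² / 1.59e-10 = 3.02e22 m/s²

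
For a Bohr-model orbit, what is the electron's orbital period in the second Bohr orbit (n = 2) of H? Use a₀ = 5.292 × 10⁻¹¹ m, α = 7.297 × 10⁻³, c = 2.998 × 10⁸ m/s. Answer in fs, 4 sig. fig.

r = n²a₀/Z = 2²·5.292 × 10⁻¹¹/1 = 2.117 × 10⁻¹⁰ m
v = Zαc/n = 1·0.007297·2.998 × 10⁸/2 = 1.094 × 10⁶ m/s
T = 2πr/v = 1.216 × 10⁻¹⁵ s = 1.216 fs

1.216 fs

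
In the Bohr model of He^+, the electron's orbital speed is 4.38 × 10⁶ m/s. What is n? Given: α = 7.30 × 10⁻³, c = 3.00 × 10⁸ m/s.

v_n = Zαc/n ⇒ n = Zαc/v = 2 × 0.00730 × 3.00 × 10⁸ / 4.38 × 10⁶ ≈ 1.00
n = 1

1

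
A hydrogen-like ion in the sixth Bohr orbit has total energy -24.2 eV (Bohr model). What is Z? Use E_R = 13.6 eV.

E_n = −E_R Z²/n² ⇒ Z² = −E_n n²/E_R = 24.2 × 6² / 13.6 ≈ 64.06
Z = 8

8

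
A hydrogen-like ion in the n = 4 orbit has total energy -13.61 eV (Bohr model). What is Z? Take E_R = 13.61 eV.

E_n = −E_R Z²/n² ⇒ Z² = −E_n n²/E_R = 13.61 × 4² / 13.61 ≈ 16.00
Z = 4

4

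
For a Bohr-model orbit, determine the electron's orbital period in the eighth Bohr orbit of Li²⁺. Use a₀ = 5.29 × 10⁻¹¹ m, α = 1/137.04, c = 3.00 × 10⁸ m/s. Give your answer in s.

8.64 × 10⁻¹⁵ s

r = n²a₀/Z = 8²·5.29 × 10⁻¹¹/3 = 1.13 × 10⁻⁹ m
v = Zαc/n = 3·0.00730·3.00 × 10⁸/8 = 8.21 × 10⁵ m/s
T = 2πr/v = 8.64 × 10⁻¹⁵ s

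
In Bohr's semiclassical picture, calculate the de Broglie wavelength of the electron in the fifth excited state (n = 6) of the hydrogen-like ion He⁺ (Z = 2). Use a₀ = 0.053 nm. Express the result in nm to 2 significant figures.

The Bohr quantisation condition is nλ = 2πr_n.
r_n = n²a₀/Z = 0.95 nm
λ = 2πr_n/n = 2π·0.95/6 = 1.00 nm

1.00 nm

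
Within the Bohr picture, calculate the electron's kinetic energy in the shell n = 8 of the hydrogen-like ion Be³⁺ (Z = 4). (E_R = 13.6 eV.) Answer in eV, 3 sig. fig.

3.40 eV

For a Coulomb orbit the virial theorem gives K = −E_n.
E_n = −E_R·Z²/n², so K = E_R·Z²/n² = 13.6 × 4²/8² = 3.40 eV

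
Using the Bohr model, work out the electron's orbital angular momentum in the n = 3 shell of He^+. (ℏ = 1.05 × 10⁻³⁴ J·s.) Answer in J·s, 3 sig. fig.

L_n = nℏ = 3 × 1.05 × 10⁻³⁴ = 3.15 × 10⁻³⁴ J·s

3.15 × 10⁻³⁴ J·s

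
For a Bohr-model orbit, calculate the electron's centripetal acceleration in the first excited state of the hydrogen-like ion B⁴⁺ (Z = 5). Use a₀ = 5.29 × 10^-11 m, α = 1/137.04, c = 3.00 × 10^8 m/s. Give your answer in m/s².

r = n²a₀/Z = 4.23 × 10^-11 m, v = Zαc/n = 5.47 × 10^6 m/s
a = v²/r = (5.47 × 10^6)² / 4.23 × 10^-11 = 7.08 × 10^23 m/s²

7.08 × 10^23 m/s²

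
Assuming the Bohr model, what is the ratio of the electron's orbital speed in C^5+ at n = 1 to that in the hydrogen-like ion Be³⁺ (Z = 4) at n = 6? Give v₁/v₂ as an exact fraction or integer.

9

v ∝ Z^1 · n^-1
v₁/v₂ = (6/4)^1 · (1/6)^-1 = 9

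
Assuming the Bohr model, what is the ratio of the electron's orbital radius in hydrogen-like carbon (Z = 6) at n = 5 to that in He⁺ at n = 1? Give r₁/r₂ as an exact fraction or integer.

25/3

r ∝ Z^-1 · n^2
r₁/r₂ = (6/2)^-1 · (5/1)^2 = 25/3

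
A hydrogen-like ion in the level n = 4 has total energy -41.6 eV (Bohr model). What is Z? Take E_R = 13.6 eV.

E_n = −E_R Z²/n² ⇒ Z² = −E_n n²/E_R = 41.6 × 4² / 13.6 ≈ 48.94
Z = 7

7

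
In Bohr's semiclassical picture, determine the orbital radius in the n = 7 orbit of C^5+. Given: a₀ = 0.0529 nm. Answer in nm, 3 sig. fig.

r_n = n²a₀/Z = 7² × 0.0529 / 6
    = 49 × 0.0529 / 6 = 0.432 nm

0.432 nm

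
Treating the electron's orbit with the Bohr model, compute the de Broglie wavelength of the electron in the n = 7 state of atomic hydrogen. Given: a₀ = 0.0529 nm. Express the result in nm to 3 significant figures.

2.33 nm

The Bohr quantisation condition is nλ = 2πr_n.
r_n = n²a₀/Z = 2.59 nm
λ = 2πr_n/n = 2π·2.59/7 = 2.33 nm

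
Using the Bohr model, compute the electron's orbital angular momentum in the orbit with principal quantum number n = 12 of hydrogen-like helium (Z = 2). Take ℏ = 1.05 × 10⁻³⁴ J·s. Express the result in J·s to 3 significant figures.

L_n = nℏ = 12 × 1.05 × 10⁻³⁴ = 1.26 × 10⁻³³ J·s

1.26 × 10⁻³³ J·s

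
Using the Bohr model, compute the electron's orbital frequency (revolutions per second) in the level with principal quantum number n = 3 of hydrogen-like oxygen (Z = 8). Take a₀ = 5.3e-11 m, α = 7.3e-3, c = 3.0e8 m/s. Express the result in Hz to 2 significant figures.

r = n²a₀/Z = 6.0e-11 m, v = Zαc/n = 5.8e6 m/s
f = v/(2πr) = 1.6e16 Hz

1.6e16 Hz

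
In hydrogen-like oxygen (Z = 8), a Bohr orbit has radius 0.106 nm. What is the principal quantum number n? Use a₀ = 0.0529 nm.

r_n = n²a₀/Z ⇒ n² = rZ/a₀ = 0.106 × 8 / 0.0529 ≈ 16.03
n = 4

4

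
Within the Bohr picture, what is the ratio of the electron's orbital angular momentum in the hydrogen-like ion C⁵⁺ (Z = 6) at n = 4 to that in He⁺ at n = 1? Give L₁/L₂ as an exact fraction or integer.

L = nℏ is independent of Z.
L₁/L₂ = n₁/n₂ = 4/1 = 4

4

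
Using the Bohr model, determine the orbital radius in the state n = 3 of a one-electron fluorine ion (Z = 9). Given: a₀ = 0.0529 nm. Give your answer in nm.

0.0529 nm

r_n = n²a₀/Z = 3² × 0.0529 / 9
    = 9 × 0.0529 / 9 = 0.0529 nm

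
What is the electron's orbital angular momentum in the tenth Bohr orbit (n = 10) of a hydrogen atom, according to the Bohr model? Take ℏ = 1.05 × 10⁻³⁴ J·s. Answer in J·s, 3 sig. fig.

L_n = nℏ = 10 × 1.05 × 10⁻³⁴ = 1.05 × 10⁻³³ J·s

1.05 × 10⁻³³ J·s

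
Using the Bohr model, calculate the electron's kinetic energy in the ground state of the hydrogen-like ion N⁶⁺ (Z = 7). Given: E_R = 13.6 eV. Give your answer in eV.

For a Coulomb orbit the virial theorem gives K = −E_n.
E_n = −E_R·Z²/n², so K = E_R·Z²/n² = 13.6 × 7²/1² = 666 eV

666 eV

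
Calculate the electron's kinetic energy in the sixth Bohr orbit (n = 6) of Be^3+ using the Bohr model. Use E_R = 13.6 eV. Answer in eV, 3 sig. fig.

For a Coulomb orbit the virial theorem gives K = −E_n.
E_n = −E_R·Z²/n², so K = E_R·Z²/n² = 13.6 × 4²/6² = 6.04 eV

6.04 eV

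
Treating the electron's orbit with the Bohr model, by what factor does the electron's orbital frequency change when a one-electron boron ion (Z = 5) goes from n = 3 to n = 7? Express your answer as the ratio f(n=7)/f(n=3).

27/343

f ∝ Z^2 · n^-3; with Z fixed, f ∝ n^-3.
f(n=7)/f(n=3) = (7/3)^-3 = 27/343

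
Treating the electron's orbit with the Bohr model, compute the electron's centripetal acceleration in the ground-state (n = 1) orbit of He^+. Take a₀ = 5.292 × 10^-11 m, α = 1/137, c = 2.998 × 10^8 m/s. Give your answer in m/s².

r = n²a₀/Z = 2.646 × 10^-11 m, v = Zαc/n = 4.377 × 10^6 m/s
a = v²/r = (4.377 × 10^6)² / 2.646 × 10^-11 = 7.239 × 10^23 m/s²

7.239 × 10^23 m/s²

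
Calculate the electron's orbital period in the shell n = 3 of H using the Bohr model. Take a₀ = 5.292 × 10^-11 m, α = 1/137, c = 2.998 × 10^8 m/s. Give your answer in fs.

r = n²a₀/Z = 3²·5.292 × 10^-11/1 = 4.763 × 10^-10 m
v = Zαc/n = 1·0.007299·2.998 × 10^8/3 = 7.294 × 10^5 m/s
T = 2πr/v = 4.103 × 10^-15 s = 4.103 fs

4.103 fs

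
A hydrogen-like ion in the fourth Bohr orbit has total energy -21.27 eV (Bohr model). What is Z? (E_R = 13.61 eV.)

E_n = −E_R Z²/n² ⇒ Z² = −E_n n²/E_R = 21.27 × 4² / 13.61 ≈ 25.01
Z = 5

5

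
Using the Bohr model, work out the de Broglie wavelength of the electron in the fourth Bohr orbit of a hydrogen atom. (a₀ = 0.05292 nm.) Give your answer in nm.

1.330 nm

The Bohr quantisation condition is nλ = 2πr_n.
r_n = n²a₀/Z = 0.8467 nm
λ = 2πr_n/n = 2π·0.8467/4 = 1.330 nm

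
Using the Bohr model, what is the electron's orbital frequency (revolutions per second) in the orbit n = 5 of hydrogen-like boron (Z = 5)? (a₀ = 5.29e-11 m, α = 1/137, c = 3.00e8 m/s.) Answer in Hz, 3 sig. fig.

r = n²a₀/Z = 2.64e-10 m, v = Zαc/n = 2.19e6 m/s
f = v/(2πr) = 1.32e15 Hz

1.32e15 Hz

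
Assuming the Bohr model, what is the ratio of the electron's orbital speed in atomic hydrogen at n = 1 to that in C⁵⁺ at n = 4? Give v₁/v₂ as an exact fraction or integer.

2/3

v ∝ Z^1 · n^-1
v₁/v₂ = (1/6)^1 · (1/4)^-1 = 2/3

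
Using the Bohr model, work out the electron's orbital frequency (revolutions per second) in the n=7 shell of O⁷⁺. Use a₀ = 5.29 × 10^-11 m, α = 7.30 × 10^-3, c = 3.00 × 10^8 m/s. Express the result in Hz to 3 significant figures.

r = n²a₀/Z = 3.24 × 10^-10 m, v = Zαc/n = 2.50 × 10^6 m/s
f = v/(2πr) = 1.23 × 10^15 Hz

1.23 × 10^15 Hz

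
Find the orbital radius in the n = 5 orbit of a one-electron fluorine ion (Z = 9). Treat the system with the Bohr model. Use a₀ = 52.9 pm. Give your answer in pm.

147 pm

r_n = n²a₀/Z = 5² × 52.9 / 9
    = 25 × 52.9 / 9 = 147 pm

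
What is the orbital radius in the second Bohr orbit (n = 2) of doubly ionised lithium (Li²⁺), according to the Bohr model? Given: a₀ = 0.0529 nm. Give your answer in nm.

0.0705 nm

r_n = n²a₀/Z = 2² × 0.0529 / 3
    = 4 × 0.0529 / 3 = 0.0705 nm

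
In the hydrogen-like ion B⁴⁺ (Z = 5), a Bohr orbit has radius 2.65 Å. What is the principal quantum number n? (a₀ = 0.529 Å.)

5

r_n = n²a₀/Z ⇒ n² = rZ/a₀ = 2.65 × 5 / 0.529 ≈ 25.05
n = 5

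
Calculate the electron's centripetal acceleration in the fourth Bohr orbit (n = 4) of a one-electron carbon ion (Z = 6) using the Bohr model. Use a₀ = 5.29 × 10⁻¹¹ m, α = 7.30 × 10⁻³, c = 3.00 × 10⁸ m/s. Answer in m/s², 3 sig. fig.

7.65 × 10²² m/s²

r = n²a₀/Z = 1.41 × 10⁻¹⁰ m, v = Zαc/n = 3.29 × 10⁶ m/s
a = v²/r = (3.29 × 10⁶)² / 1.41 × 10⁻¹⁰ = 7.65 × 10²² m/s²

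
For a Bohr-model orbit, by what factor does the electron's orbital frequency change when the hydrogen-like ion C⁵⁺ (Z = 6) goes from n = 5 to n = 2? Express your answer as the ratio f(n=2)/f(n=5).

125/8

f ∝ Z^2 · n^-3; with Z fixed, f ∝ n^-3.
f(n=2)/f(n=5) = (2/5)^-3 = 125/8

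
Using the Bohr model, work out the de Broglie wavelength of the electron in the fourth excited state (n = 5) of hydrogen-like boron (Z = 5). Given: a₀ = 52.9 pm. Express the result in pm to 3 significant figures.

332 pm

The Bohr quantisation condition is nλ = 2πr_n.
r_n = n²a₀/Z = 264 pm
λ = 2πr_n/n = 2π·264/5 = 332 pm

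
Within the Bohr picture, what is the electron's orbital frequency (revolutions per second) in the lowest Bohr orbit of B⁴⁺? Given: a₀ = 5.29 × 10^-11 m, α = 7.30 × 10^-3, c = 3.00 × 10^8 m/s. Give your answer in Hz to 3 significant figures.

r = n²a₀/Z = 1.06 × 10^-11 m, v = Zαc/n = 1.09 × 10^7 m/s
f = v/(2πr) = 1.65 × 10^17 Hz

1.65 × 10^17 Hz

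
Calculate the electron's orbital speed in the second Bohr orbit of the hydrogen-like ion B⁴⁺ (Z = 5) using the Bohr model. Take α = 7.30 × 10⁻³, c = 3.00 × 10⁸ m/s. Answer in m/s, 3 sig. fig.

v_n = Zαc/n = 5 × 0.00730 × 3.00 × 10⁸ / 2
    = 5.47 × 10⁶ m/s

5.47 × 10⁶ m/s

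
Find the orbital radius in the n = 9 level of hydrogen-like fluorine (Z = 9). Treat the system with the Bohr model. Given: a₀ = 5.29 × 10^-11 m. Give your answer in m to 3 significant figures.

r_n = n²a₀/Z = 9² × 5.29 × 10^-11 / 9
    = 81 × 5.29 × 10^-11 / 9 = 4.76 × 10^-10 m

4.76 × 10^-10 m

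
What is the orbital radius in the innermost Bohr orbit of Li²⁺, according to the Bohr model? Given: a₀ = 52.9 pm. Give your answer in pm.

r_n = n²a₀/Z = 1² × 52.9 / 3
    = 1 × 52.9 / 3 = 17.6 pm

17.6 pm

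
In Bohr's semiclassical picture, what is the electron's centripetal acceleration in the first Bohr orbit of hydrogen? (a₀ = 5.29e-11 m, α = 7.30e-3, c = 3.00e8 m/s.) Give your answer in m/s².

r = n²a₀/Z = 5.29e-11 m, v = Zαc/n = 2.19e6 m/s
a = v²/r = (2.19e6)² / 5.29e-11 = 9.07e22 m/s²

9.07e22 m/s²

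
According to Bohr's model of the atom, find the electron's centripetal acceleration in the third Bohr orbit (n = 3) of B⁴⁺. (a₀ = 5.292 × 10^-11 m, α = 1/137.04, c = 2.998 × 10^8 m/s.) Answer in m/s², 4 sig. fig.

1.396 × 10^23 m/s²

r = n²a₀/Z = 9.526 × 10^-11 m, v = Zαc/n = 3.646 × 10^6 m/s
a = v²/r = (3.646 × 10^6)² / 9.526 × 10^-11 = 1.396 × 10^23 m/s²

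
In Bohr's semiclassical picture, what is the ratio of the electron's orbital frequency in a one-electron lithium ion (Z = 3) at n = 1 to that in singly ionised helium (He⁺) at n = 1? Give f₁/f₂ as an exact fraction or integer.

9/4

f ∝ Z^2 · n^-3
f₁/f₂ = (3/2)^2 · (1/1)^-3 = 9/4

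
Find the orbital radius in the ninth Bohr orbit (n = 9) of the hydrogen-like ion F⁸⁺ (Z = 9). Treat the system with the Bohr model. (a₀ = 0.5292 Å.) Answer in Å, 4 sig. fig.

4.763 Å

r_n = n²a₀/Z = 9² × 0.5292 / 9
    = 81 × 0.5292 / 9 = 4.763 Å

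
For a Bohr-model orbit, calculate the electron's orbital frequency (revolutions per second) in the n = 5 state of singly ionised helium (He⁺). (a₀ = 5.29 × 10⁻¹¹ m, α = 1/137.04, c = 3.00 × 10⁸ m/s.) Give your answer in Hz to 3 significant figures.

2.11 × 10¹⁴ Hz

r = n²a₀/Z = 6.61 × 10⁻¹⁰ m, v = Zαc/n = 8.76 × 10⁵ m/s
f = v/(2πr) = 2.11 × 10¹⁴ Hz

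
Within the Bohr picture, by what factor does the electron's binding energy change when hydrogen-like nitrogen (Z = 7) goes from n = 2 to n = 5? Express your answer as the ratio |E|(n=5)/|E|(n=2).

|E| ∝ Z^2 · n^-2; with Z fixed, |E| ∝ n^-2.
|E|(n=5)/|E|(n=2) = (5/2)^-2 = 4/25

4/25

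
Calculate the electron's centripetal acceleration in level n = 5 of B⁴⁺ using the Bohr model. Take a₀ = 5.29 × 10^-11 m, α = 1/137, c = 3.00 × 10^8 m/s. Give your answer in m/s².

1.81 × 10^22 m/s²

r = n²a₀/Z = 2.64 × 10^-10 m, v = Zαc/n = 2.19 × 10^6 m/s
a = v²/r = (2.19 × 10^6)² / 2.64 × 10^-10 = 1.81 × 10^22 m/s²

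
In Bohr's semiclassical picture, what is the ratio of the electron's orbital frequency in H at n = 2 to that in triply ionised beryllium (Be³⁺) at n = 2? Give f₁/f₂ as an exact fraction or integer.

f ∝ Z^2 · n^-3
f₁/f₂ = (1/4)^2 · (2/2)^-3 = 1/16

1/16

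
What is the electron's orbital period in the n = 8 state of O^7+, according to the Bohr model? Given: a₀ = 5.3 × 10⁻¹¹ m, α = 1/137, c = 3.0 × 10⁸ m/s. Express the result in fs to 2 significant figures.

r = n²a₀/Z = 8²·5.3 × 10⁻¹¹/8 = 4.2 × 10⁻¹⁰ m
v = Zαc/n = 8·0.0073·3.0 × 10⁸/8 = 2.2 × 10⁶ m/s
T = 2πr/v = 1.2 × 10⁻¹⁵ s = 1.2 fs

1.2 fs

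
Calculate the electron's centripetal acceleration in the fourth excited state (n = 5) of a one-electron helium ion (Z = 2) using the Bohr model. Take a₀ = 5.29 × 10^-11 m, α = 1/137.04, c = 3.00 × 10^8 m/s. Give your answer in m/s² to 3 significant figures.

r = n²a₀/Z = 6.61 × 10^-10 m, v = Zαc/n = 8.76 × 10^5 m/s
a = v²/r = (8.76 × 10^5)² / 6.61 × 10^-10 = 1.16 × 10^21 m/s²

1.16 × 10^21 m/s²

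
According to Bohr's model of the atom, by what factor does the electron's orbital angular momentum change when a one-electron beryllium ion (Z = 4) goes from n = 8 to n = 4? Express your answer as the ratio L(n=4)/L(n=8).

L = nℏ depends only on n, so L ∝ n.
L(n=4)/L(n=8) = (4/8)^1 = 1/2

1/2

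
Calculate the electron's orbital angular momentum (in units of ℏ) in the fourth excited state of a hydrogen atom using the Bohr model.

L_n = nℏ, so L/ℏ = n = 5.

5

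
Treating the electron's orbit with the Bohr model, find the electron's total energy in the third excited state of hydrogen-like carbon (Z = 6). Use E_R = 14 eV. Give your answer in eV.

E_n = −E_R·Z²/n² = −14 × 6²/4² = -32 eV

-32 eV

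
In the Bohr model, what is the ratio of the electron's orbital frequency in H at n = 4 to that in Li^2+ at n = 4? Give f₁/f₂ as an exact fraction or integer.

1/9

f ∝ Z^2 · n^-3
f₁/f₂ = (1/3)^2 · (4/4)^-3 = 1/9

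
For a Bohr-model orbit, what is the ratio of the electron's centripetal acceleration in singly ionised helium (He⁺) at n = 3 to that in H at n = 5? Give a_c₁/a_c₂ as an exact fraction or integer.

5000/81

a_c ∝ Z^3 · n^-4
a_c₁/a_c₂ = (2/1)^3 · (3/5)^-4 = 5000/81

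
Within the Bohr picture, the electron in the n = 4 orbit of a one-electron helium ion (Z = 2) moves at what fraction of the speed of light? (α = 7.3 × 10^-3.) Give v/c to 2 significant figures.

v_n = Zαc/n, so v/c = Zα/n = 2 × 0.0073 / 4 = 0.0037

0.0037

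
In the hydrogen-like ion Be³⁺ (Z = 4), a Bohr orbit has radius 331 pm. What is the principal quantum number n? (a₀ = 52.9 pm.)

r_n = n²a₀/Z ⇒ n² = rZ/a₀ = 331 × 4 / 52.9 ≈ 25.03
n = 5

5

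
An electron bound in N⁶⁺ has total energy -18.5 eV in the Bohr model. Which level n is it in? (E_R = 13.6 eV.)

6

E_n = −E_R Z²/n² ⇒ n² = E_R Z²/(−E_n) = 13.6 × 7² / 18.5 ≈ 36.02
n = 6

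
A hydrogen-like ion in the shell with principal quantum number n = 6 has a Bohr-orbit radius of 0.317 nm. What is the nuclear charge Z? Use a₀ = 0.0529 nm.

6

r_n = n²a₀/Z ⇒ Z = n²a₀/r = 6² × 0.0529 / 0.317 ≈ 6.01
Z = 6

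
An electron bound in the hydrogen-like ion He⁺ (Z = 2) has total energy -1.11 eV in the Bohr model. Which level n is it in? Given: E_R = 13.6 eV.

7

E_n = −E_R Z²/n² ⇒ n² = E_R Z²/(−E_n) = 13.6 × 2² / 1.11 ≈ 49.01
n = 7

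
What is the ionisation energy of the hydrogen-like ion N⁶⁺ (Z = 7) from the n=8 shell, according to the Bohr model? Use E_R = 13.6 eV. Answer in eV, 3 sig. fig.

E_n = −E_R·Z²/n² = −13.6 × 7²/8² eV = -10.4 eV
Ionisation energy = −E_n = 10.4 eV

10.4 eV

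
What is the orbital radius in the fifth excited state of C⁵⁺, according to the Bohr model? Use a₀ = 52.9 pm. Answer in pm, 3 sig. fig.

317 pm

r_n = n²a₀/Z = 6² × 52.9 / 6
    = 36 × 52.9 / 6 = 317 pm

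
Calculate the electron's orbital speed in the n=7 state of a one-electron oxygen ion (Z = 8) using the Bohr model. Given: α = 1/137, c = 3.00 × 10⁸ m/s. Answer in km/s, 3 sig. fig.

v_n = Zαc/n = 8 × 0.00730 × 3.00 × 10⁸ / 7
    = 2500 km/s

2500 km/s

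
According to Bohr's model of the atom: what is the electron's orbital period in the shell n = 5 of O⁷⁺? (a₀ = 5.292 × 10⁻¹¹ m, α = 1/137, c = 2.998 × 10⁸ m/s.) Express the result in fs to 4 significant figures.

0.2968 fs

r = n²a₀/Z = 5²·5.292 × 10⁻¹¹/8 = 1.654 × 10⁻¹⁰ m
v = Zαc/n = 8·0.007299·2.998 × 10⁸/5 = 3.501 × 10⁶ m/s
T = 2πr/v = 2.968 × 10⁻¹⁶ s = 0.2968 fs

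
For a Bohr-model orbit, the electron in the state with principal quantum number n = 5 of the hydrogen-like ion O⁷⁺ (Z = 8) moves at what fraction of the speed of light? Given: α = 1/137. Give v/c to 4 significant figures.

0.01168

v_n = Zαc/n, so v/c = Zα/n = 8 × 0.007299 / 5 = 0.01168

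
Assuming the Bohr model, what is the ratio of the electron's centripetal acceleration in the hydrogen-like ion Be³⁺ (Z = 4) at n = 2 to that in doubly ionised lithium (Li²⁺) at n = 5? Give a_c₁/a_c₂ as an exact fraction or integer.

a_c ∝ Z^3 · n^-4
a_c₁/a_c₂ = (4/3)^3 · (2/5)^-4 = 2500/27

2500/27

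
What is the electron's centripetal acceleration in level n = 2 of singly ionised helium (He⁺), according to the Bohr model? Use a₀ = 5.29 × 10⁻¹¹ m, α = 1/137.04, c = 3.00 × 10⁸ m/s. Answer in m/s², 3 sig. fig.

r = n²a₀/Z = 1.06 × 10⁻¹⁰ m, v = Zαc/n = 2.19 × 10⁶ m/s
a = v²/r = (2.19 × 10⁶)² / 1.06 × 10⁻¹⁰ = 4.53 × 10²² m/s²

4.53 × 10²² m/s²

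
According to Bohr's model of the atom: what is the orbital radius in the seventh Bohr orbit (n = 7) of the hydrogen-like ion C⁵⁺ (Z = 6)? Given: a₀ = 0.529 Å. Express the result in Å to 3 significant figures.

4.32 Å

r_n = n²a₀/Z = 7² × 0.529 / 6
    = 49 × 0.529 / 6 = 4.32 Å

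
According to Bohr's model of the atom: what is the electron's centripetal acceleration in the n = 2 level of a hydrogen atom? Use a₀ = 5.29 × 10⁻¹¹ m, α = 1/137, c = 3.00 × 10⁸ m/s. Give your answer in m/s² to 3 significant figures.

5.67 × 10²¹ m/s²

r = n²a₀/Z = 2.12 × 10⁻¹⁰ m, v = Zαc/n = 1.09 × 10⁶ m/s
a = v²/r = (1.09 × 10⁶)² / 2.12 × 10⁻¹⁰ = 5.67 × 10²¹ m/s²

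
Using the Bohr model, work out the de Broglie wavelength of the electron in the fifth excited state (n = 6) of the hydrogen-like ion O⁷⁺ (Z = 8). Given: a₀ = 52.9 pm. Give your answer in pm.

The Bohr quantisation condition is nλ = 2πr_n.
r_n = n²a₀/Z = 238 pm
λ = 2πr_n/n = 2π·238/6 = 249 pm

249 pm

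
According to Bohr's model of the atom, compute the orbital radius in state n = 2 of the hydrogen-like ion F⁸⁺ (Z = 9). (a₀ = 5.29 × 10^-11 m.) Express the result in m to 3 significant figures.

2.35 × 10^-11 m

r_n = n²a₀/Z = 2² × 5.29 × 10^-11 / 9
    = 4 × 5.29 × 10^-11 / 9 = 2.35 × 10^-11 m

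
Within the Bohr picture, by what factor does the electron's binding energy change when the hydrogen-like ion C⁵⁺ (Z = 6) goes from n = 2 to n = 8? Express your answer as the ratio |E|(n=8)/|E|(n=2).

|E| ∝ Z^2 · n^-2; with Z fixed, |E| ∝ n^-2.
|E|(n=8)/|E|(n=2) = (8/2)^-2 = 1/16

1/16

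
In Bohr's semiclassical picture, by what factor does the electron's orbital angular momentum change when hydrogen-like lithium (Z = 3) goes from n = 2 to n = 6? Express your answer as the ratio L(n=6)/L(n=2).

L = nℏ depends only on n, so L ∝ n.
L(n=6)/L(n=2) = (6/2)^1 = 3

3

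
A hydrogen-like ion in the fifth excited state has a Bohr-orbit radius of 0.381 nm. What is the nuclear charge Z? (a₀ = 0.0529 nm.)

5

r_n = n²a₀/Z ⇒ Z = n²a₀/r = 6² × 0.0529 / 0.381 ≈ 5.00
Z = 5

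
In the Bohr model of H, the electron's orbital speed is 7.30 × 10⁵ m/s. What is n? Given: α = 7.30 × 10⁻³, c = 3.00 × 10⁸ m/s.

v_n = Zαc/n ⇒ n = Zαc/v = 1 × 0.00730 × 3.00 × 10⁸ / 7.30 × 10⁵ ≈ 3.00
n = 3

3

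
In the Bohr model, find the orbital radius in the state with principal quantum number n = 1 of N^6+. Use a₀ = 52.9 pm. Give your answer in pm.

7.56 pm

r_n = n²a₀/Z = 1² × 52.9 / 7
    = 1 × 52.9 / 7 = 7.56 pm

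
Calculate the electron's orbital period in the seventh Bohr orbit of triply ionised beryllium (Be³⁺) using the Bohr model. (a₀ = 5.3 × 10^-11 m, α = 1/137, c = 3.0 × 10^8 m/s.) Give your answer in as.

r = n²a₀/Z = 7²·5.3 × 10^-11/4 = 6.5 × 10^-10 m
v = Zαc/n = 4·0.0073·3.0 × 10^8/7 = 1.3 × 10^6 m/s
T = 2πr/v = 3.3 × 10^-15 s = 3300 as

3300 as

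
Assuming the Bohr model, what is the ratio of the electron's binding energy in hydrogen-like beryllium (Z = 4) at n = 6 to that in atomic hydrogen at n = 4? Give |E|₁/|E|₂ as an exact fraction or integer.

64/9

|E| ∝ Z^2 · n^-2
|E|₁/|E|₂ = (4/1)^2 · (6/4)^-2 = 64/9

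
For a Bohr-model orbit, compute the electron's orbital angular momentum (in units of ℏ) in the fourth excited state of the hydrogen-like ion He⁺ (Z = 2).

5

L_n = nℏ, so L/ℏ = n = 5.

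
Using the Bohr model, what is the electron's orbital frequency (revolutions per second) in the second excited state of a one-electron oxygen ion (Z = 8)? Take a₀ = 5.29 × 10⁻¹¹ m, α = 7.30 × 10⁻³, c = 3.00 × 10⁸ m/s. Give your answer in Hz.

1.56 × 10¹⁶ Hz

r = n²a₀/Z = 5.95 × 10⁻¹¹ m, v = Zαc/n = 5.84 × 10⁶ m/s
f = v/(2πr) = 1.56 × 10¹⁶ Hz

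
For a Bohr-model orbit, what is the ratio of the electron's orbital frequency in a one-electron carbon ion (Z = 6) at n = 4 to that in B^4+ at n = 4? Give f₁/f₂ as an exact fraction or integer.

36/25

f ∝ Z^2 · n^-3
f₁/f₂ = (6/5)^2 · (4/4)^-3 = 36/25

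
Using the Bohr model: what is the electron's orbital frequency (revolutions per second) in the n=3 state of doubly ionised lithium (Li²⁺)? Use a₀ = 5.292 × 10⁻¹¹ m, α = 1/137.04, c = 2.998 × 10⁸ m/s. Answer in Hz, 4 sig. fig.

r = n²a₀/Z = 1.588 × 10⁻¹⁰ m, v = Zαc/n = 2.188 × 10⁶ m/s
f = v/(2πr) = 2.193 × 10¹⁵ Hz

2.193 × 10¹⁵ Hz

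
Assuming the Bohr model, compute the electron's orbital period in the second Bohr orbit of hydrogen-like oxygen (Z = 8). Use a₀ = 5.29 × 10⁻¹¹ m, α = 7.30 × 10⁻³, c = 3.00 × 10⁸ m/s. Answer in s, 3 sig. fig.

1.90 × 10⁻¹⁷ s

r = n²a₀/Z = 2²·5.29 × 10⁻¹¹/8 = 2.65 × 10⁻¹¹ m
v = Zαc/n = 8·0.00730·3.00 × 10⁸/2 = 8.76 × 10⁶ m/s
T = 2πr/v = 1.90 × 10⁻¹⁷ s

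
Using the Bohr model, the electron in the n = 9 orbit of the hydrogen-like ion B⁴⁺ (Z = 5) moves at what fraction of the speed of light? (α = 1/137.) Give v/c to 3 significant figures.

v_n = Zαc/n, so v/c = Zα/n = 5 × 0.00730 / 9 = 0.00406

0.00406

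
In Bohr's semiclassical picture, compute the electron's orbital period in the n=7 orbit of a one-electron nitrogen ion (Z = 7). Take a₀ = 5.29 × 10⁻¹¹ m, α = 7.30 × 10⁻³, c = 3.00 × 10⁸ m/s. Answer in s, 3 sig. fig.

r = n²a₀/Z = 7²·5.29 × 10⁻¹¹/7 = 3.70 × 10⁻¹⁰ m
v = Zαc/n = 7·0.00730·3.00 × 10⁸/7 = 2.19 × 10⁶ m/s
T = 2πr/v = 1.06 × 10⁻¹⁵ s

1.06 × 10⁻¹⁵ s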